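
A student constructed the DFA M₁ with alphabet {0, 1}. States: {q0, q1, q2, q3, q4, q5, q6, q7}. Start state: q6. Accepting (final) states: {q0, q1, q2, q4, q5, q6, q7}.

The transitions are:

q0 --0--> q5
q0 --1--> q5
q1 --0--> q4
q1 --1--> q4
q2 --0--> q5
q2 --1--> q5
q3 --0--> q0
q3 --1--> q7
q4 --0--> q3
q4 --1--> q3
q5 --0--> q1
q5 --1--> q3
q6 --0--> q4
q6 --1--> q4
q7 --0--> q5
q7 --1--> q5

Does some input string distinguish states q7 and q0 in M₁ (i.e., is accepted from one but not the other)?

No

Reachable states from the start: {q0,q1,q3,q4,q5,q6,q7}. Unreachable: {q2} — drop them.
Initial partition by acceptance: {q0,q1,q4,q5,q6,q7} | {q3}.
On input 0, block {q0,q1,q4,q5,q6,q7} splits into {q0,q1,q5,q6,q7} and {q4}.
Split {q0,q1,q5,q6,q7} by δ(·,0) → {q0,q5,q7} and {q1,q6}.
Split {q0,q5,q7} by δ(·,0) → {q0,q7} and {q5}.
Stable partition: {q0,q7} | {q3} | {q4} | {q1,q6} | {q5} — 5 equivalence classes.
q7 and q0 lie in the same block of the stable partition, so they are equivalent — no string distinguishes them.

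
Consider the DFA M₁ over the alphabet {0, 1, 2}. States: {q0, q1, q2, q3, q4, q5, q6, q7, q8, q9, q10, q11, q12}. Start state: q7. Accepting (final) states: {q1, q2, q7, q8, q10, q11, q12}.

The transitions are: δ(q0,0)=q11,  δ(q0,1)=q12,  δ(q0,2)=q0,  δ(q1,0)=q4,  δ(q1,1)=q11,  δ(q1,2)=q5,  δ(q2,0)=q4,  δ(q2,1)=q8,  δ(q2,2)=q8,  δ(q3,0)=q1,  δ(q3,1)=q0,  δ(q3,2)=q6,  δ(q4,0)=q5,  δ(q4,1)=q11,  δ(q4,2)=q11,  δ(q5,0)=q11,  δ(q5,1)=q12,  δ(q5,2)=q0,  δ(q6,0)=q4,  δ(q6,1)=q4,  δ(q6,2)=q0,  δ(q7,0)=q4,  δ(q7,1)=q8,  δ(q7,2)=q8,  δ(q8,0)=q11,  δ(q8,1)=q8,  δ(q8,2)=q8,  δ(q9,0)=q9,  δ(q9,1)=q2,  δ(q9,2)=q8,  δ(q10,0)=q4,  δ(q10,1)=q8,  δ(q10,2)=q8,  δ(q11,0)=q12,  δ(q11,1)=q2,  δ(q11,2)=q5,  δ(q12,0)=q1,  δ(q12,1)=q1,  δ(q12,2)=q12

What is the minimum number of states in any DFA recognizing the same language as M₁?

7

Reachable states from the start: {q0,q1,q2,q4,q5,q7,q8,q11,q12}. Unreachable: {q3,q6,q9,q10} — drop them.
Start with accepting vs non-accepting: {q1,q2,q7,q8,q11,q12} | {q0,q4,q5}.
On input 0, block {q1,q2,q7,q8,q11,q12} splits into {q1,q2,q7} and {q8,q11,q12}.
Refine {q1,q2,q7} on symbol 2: members go to different blocks, giving {q2,q7} and {q1}.
On input 0, block {q0,q4,q5} splits into {q0,q5} and {q4}.
Refine {q8,q11,q12} on symbol 0: members go to different blocks, giving {q8,q11} and {q12}.
Split {q8,q11} by δ(·,0) → {q8} and {q11}.
The partition is now stable with 7 blocks: {q2,q7} | {q0,q5} | {q8} | {q1} | {q4} | {q12} | {q11}.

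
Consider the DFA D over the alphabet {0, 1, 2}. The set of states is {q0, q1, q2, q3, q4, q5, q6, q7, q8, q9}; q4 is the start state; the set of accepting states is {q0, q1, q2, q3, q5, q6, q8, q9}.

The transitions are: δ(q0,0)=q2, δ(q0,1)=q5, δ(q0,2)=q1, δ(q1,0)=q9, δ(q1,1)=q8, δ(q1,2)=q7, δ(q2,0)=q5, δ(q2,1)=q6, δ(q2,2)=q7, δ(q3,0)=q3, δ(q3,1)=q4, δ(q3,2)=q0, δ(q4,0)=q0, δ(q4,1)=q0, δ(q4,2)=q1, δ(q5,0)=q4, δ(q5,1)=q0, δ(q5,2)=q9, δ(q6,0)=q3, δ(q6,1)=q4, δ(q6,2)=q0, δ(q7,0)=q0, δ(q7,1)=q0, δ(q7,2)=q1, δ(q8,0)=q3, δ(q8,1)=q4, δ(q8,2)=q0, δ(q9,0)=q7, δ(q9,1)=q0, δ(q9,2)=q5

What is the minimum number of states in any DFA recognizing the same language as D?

P0 = {q0,q1,q2,q3,q5,q6,q8,q9} | {q4,q7}.
On input 0, block {q0,q1,q2,q3,q5,q6,q8,q9} splits into {q0,q1,q2,q3,q6,q8} and {q5,q9}.
Split {q0,q1,q2,q3,q6,q8} by δ(·,0) → {q0,q3,q6,q8} and {q1,q2}.
On input 0, block {q0,q3,q6,q8} splits into {q3,q6,q8} and {q0}.
No further refinement is possible. Final partition (5 blocks): {q3,q6,q8} | {q4,q7} | {q5,q9} | {q1,q2} | {q0}.

5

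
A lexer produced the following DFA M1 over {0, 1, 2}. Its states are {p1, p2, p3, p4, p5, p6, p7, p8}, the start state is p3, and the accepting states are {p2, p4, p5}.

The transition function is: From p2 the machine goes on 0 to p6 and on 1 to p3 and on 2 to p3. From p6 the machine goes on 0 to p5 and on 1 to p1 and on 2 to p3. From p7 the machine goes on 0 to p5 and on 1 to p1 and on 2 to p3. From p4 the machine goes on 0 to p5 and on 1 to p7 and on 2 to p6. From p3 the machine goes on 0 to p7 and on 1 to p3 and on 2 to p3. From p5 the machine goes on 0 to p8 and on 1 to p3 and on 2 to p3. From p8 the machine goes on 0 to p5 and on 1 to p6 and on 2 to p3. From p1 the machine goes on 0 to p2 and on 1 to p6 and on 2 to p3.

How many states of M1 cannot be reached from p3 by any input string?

Starting at p3 and following transitions, the reachable set is {p1, p2, p3, p5, p6, p7, p8}. That leaves p4 unreachable — 1 in total.

1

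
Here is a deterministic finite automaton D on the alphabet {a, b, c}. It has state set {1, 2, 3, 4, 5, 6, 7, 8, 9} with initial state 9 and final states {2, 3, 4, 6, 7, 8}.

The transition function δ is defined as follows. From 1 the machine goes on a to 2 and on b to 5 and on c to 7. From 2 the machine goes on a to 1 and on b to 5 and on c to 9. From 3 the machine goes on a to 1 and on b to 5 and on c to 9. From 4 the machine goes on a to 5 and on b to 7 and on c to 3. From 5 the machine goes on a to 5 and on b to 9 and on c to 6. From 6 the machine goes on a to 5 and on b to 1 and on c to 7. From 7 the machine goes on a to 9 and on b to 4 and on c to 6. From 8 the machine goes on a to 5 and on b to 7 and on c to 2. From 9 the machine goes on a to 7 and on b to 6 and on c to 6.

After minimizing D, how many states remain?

States {8} cannot be reached from the start state, so discard them.
Start with accepting vs non-accepting: {2,3,4,6,7} | {1,5,9}.
Refine {2,3,4,6,7} on symbol b: members go to different blocks, giving {2,3,6} and {4,7}.
On input c, block {2,3,6} splits into {2,3} and {6}.
Refine {1,5,9} on symbol a: members go to different blocks, giving {1} and {5} and {9}.
On input a, block {4,7} splits into {4} and {7}.
Stable partition: {2,3} | {1} | {4} | {6} | {5} | {9} | {7} — 7 equivalence classes.

7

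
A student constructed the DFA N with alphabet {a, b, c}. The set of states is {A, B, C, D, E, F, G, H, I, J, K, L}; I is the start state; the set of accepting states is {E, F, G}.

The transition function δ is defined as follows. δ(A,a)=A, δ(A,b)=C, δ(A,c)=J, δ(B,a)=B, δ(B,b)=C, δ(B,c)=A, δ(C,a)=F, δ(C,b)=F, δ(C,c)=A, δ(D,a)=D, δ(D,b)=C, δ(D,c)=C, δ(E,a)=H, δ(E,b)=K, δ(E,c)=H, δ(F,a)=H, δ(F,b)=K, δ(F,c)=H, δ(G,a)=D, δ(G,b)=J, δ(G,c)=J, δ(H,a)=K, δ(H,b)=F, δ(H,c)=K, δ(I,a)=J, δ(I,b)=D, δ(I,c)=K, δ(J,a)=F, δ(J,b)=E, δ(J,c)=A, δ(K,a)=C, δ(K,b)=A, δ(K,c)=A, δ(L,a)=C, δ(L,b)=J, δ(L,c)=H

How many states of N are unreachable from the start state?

3

BFS from I reaches {A, C, D, E, F, H, I, J, K}; the 3 state(s) B, G, L are never visited.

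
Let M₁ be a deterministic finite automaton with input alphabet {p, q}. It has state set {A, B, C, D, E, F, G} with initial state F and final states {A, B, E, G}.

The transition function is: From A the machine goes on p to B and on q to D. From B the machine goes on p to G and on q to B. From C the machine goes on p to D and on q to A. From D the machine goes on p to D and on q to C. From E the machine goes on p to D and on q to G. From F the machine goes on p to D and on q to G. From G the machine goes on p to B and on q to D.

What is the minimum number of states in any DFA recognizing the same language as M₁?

States {E} cannot be reached from the start state, so discard them.
P0 = {A,B,G} | {C,D,F}.
Refine {A,B,G} on symbol q: members go to different blocks, giving {A,G} and {B}.
On input q, block {C,D,F} splits into {C,F} and {D}.
The partition is now stable with 4 blocks: {A,G} | {C,F} | {B} | {D}.

4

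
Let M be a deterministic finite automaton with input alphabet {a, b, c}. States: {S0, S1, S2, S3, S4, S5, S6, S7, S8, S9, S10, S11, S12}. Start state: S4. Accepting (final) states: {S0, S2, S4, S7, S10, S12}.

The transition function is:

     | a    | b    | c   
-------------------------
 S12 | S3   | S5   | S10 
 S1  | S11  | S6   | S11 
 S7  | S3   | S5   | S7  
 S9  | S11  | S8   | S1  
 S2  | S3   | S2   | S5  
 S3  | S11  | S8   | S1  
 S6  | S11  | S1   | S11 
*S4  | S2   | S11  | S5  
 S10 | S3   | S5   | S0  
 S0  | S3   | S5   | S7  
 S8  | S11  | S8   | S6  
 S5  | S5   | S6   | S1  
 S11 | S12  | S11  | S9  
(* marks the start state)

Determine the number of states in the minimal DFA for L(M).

7

All states are reachable from the start state.
P0 = {S0,S2,S4,S7,S10,S12} | {S1,S3,S5,S6,S8,S9,S11}.
Split {S0,S2,S4,S7,S10,S12} by δ(·,a) → {S0,S2,S7,S10,S12} and {S4}.
On input b, block {S0,S2,S7,S10,S12} splits into {S0,S7,S10,S12} and {S2}.
On input a, block {S1,S3,S5,S6,S8,S9,S11} splits into {S1,S3,S5,S6,S8,S9} and {S11}.
On input a, block {S1,S3,S5,S6,S8,S9} splits into {S1,S3,S6,S8,S9} and {S5}.
Split {S1,S3,S6,S8,S9} by δ(·,c) → {S3,S8,S9} and {S1,S6}.
Stable partition: {S0,S7,S10,S12} | {S3,S8,S9} | {S4} | {S2} | {S11} | {S5} | {S1,S6} — 7 equivalence classes.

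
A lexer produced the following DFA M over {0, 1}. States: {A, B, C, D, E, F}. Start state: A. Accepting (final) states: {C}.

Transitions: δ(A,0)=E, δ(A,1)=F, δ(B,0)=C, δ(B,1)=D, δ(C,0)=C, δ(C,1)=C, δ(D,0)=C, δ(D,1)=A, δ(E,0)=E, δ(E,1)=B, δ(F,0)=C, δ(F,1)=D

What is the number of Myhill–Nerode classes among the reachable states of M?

4

Every state is reachable, so we keep all 6.
Start with accepting vs non-accepting: {C} | {A,B,D,E,F}.
Split {A,B,D,E,F} by δ(·,0) → {B,D,F} and {A,E}.
On input 1, block {B,D,F} splits into {B,F} and {D}.
The partition is now stable with 4 blocks: {C} | {B,F} | {A,E} | {D}.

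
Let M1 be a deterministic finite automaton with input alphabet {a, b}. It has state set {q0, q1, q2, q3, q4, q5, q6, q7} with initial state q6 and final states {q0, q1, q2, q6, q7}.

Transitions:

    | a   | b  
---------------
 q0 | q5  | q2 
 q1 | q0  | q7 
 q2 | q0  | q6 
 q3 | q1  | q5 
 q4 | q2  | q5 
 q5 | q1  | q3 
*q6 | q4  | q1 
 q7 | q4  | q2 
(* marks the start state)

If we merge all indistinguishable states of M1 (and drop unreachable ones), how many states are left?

Every state is reachable, so we keep all 8.
P0 = {q0,q1,q2,q6,q7} | {q3,q4,q5}.
Refine {q0,q1,q2,q6,q7} on symbol a: members go to different blocks, giving {q0,q6,q7} and {q1,q2}.
The partition is now stable with 3 blocks: {q0,q6,q7} | {q3,q4,q5} | {q1,q2}.

3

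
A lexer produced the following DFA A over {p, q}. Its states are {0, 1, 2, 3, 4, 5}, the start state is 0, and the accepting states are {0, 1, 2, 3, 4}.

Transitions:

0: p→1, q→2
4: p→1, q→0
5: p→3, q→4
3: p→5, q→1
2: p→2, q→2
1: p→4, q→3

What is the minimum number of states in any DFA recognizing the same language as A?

All states are reachable from the start state.
Initial partition by acceptance: {0,1,2,3,4} | {5}.
Refine {0,1,2,3,4} on symbol p: members go to different blocks, giving {0,1,2,4} and {3}.
Refine {0,1,2,4} on symbol q: members go to different blocks, giving {0,2,4} and {1}.
On input p, block {0,2,4} splits into {0,4} and {2}.
Split {0,4} by δ(·,q) → {0} and {4}.
No further refinement is possible. Final partition (6 blocks): {0} | {5} | {3} | {1} | {2} | {4}.

6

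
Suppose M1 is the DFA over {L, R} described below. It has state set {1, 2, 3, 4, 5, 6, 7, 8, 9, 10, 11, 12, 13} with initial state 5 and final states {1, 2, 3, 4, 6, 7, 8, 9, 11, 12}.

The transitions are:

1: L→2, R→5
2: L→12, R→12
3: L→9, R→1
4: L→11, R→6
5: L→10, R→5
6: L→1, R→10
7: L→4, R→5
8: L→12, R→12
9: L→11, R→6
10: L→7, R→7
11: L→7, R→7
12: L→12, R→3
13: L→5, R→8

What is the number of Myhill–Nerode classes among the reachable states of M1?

States {8,13} cannot be reached from the start state, so discard them.
Initial partition by acceptance: {1,2,3,4,6,7,9,11,12} | {5,10}.
Split {1,2,3,4,6,7,9,11,12} by δ(·,R) → {2,3,4,9,11,12} and {1,6,7}.
On input L, block {2,3,4,9,11,12} splits into {2,3,4,9,12} and {11}.
Split {2,3,4,9,12} by δ(·,L) → {2,3,12} and {4,9}.
Split {2,3,12} by δ(·,L) → {2,12} and {3}.
Refine {2,12} on symbol R: members go to different blocks, giving {2} and {12}.
On input L, block {5,10} splits into {5} and {10}.
On input L, block {1,6,7} splits into {1} and {6} and {7}.
No further refinement is possible. Final partition (10 blocks): {2} | {5} | {1} | {11} | {4,9} | {3} | {12} | {10} | {6} | {7}.

10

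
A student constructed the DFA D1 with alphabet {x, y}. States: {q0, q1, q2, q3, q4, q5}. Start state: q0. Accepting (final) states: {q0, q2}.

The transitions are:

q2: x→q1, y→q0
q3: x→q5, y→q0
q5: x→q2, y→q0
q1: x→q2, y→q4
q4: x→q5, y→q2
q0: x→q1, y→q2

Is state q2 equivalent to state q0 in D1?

States {q3} cannot be reached from the start state, so discard them.
Start with accepting vs non-accepting: {q0,q2} | {q1,q4,q5}.
Refine {q1,q4,q5} on symbol x: members go to different blocks, giving {q1,q5} and {q4}.
Refine {q1,q5} on symbol y: members go to different blocks, giving {q1} and {q5}.
Stable partition: {q0,q2} | {q1} | {q4} | {q5} — 4 equivalence classes.
q2 and q0 lie in the same block of the stable partition, so they are equivalent — no string distinguishes them.

Yes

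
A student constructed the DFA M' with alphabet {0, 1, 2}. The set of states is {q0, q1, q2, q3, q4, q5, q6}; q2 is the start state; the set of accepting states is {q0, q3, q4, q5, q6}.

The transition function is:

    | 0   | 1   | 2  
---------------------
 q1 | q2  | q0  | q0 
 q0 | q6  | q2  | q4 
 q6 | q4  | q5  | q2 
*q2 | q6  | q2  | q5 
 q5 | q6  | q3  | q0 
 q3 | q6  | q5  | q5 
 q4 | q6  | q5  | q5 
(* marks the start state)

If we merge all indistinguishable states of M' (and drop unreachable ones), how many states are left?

5

First remove the unreachable states {q1}; 6 states remain.
P0 = {q0,q3,q4,q5,q6} | {q2}.
Split {q0,q3,q4,q5,q6} by δ(·,1) → {q3,q4,q5,q6} and {q0}.
Split {q3,q4,q5,q6} by δ(·,2) → {q3,q4} and {q5} and {q6}.
The partition is now stable with 5 blocks: {q3,q4} | {q2} | {q0} | {q5} | {q6}.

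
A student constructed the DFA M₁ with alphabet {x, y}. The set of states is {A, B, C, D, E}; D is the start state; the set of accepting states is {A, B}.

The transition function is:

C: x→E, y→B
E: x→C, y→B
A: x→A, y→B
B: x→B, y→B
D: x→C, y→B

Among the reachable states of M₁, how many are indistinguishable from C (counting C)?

First remove the unreachable states {A}; 4 states remain.
Start with accepting vs non-accepting: {B} | {C,D,E}.
The partition is now stable with 2 blocks: {B} | {C,D,E}.
The equivalence class containing C is {C,D,E}, of size 3.

3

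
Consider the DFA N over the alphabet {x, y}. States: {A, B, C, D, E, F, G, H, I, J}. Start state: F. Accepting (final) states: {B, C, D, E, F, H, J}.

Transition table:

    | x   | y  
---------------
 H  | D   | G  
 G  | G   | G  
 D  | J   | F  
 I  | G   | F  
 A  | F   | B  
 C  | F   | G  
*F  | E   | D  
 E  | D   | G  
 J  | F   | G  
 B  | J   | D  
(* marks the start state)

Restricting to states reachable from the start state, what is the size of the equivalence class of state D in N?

2

States {A,B,C,H,I} cannot be reached from the start state, so discard them.
Initial partition by acceptance: {D,E,F,J} | {G}.
Refine {D,E,F,J} on symbol y: members go to different blocks, giving {D,F} and {E,J}.
Stable partition: {D,F} | {G} | {E,J} — 3 equivalence classes.
State D belongs to the block {D,F}, which has 2 states.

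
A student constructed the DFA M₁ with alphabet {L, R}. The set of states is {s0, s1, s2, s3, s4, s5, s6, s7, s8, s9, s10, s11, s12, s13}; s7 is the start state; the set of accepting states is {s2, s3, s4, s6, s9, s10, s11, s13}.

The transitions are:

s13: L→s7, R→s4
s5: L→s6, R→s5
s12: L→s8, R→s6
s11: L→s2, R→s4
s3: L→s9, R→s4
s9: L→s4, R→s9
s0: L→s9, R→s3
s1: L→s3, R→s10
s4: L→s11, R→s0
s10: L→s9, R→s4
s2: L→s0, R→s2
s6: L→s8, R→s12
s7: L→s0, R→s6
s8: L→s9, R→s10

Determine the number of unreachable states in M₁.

3

Starting at s7 and following transitions, the reachable set is {s0, s2, s3, s4, s6, s7, s8, s9, s10, s11, s12}. That leaves s1, s5, s13 unreachable — 3 in total.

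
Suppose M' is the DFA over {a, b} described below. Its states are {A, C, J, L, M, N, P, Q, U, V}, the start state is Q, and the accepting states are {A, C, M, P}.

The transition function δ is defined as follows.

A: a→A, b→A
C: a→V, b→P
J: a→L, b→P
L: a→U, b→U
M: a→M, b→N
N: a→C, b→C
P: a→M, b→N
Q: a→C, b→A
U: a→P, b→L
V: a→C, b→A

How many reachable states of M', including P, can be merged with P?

Reachable states from the start: {A,C,M,N,P,Q,V}. Unreachable: {J,L,U} — drop them.
Start with accepting vs non-accepting: {A,C,M,P} | {N,Q,V}.
On input a, block {A,C,M,P} splits into {A,M,P} and {C}.
Refine {A,M,P} on symbol b: members go to different blocks, giving {M,P} and {A}.
On input b, block {N,Q,V} splits into {Q,V} and {N}.
No further refinement is possible. Final partition (5 blocks): {M,P} | {Q,V} | {C} | {A} | {N}.
The equivalence class containing P is {M,P}, of size 2.

2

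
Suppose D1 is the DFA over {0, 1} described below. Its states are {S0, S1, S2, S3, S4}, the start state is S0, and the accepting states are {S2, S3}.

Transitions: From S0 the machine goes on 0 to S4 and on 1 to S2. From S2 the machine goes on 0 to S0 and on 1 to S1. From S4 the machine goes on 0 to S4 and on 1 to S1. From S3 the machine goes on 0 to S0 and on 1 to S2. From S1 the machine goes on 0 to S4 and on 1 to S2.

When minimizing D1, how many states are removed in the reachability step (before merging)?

1

No path from S0 leads to S3; the other 4 states are all reachable.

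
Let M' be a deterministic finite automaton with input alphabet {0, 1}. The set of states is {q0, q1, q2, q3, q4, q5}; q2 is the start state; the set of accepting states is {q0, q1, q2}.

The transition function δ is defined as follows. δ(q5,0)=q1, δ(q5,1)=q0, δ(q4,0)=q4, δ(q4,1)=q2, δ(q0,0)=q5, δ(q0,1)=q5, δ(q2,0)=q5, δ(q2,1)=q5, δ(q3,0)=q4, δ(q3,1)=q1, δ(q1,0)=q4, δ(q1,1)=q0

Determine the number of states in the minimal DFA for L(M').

4

States {q3} cannot be reached from the start state, so discard them.
Initial partition by acceptance: {q0,q1,q2} | {q4,q5}.
Refine {q0,q1,q2} on symbol 1: members go to different blocks, giving {q0,q2} and {q1}.
Refine {q4,q5} on symbol 0: members go to different blocks, giving {q4} and {q5}.
Stable partition: {q0,q2} | {q4} | {q1} | {q5} — 4 equivalence classes.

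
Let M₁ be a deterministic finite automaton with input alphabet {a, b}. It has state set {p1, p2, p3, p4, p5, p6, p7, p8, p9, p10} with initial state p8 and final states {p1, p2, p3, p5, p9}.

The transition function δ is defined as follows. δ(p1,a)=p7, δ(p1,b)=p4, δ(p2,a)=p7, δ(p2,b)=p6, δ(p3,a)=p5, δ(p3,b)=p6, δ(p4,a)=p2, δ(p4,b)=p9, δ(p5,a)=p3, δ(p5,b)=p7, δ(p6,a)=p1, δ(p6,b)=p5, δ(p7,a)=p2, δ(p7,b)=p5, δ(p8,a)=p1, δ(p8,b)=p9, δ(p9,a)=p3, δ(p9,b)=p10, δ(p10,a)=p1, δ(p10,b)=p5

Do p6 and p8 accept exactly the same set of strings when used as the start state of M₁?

Yes

Every state is reachable, so we keep all 10.
P0 = {p1,p2,p3,p5,p9} | {p4,p6,p7,p8,p10}.
Split {p1,p2,p3,p5,p9} by δ(·,a) → {p3,p5,p9} and {p1,p2}.
The partition is now stable with 3 blocks: {p3,p5,p9} | {p4,p6,p7,p8,p10} | {p1,p2}.
p6 and p8 lie in the same block of the stable partition, so they are equivalent — no string distinguishes them.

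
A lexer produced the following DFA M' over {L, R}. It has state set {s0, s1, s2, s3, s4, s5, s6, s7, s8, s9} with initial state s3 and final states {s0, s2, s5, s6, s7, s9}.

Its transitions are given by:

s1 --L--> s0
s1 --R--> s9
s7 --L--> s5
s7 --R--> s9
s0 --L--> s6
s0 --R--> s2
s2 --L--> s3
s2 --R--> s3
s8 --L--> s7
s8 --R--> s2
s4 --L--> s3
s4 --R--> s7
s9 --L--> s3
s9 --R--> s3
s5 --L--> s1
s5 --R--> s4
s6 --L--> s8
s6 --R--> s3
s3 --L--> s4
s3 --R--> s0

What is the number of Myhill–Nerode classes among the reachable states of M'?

Every state is reachable, so we keep all 10.
Start with accepting vs non-accepting: {s0,s2,s5,s6,s7,s9} | {s1,s3,s4,s8}.
Split {s0,s2,s5,s6,s7,s9} by δ(·,L) → {s2,s5,s6,s9} and {s0,s7}.
Refine {s1,s3,s4,s8} on symbol L: members go to different blocks, giving {s1,s8} and {s3,s4}.
Refine {s2,s5,s6,s9} on symbol L: members go to different blocks, giving {s2,s9} and {s5,s6}.
No further refinement is possible. Final partition (5 blocks): {s2,s9} | {s1,s8} | {s0,s7} | {s3,s4} | {s5,s6}.

5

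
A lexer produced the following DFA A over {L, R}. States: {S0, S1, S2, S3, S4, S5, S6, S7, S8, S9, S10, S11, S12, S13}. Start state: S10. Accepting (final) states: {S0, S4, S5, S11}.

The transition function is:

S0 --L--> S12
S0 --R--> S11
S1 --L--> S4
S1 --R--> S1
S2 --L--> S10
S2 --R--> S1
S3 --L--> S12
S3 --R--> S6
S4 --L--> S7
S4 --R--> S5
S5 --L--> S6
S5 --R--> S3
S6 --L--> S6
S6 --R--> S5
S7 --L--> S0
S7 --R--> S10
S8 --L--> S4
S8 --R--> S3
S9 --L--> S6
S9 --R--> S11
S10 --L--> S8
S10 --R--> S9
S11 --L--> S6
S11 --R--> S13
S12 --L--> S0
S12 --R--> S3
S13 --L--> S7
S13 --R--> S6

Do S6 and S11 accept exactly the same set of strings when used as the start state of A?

No

First remove the unreachable states {S1,S2}; 12 states remain.
Start with accepting vs non-accepting: {S0,S4,S5,S11} | {S3,S6,S7,S8,S9,S10,S12,S13}.
Split {S0,S4,S5,S11} by δ(·,R) → {S0,S4} and {S5,S11}.
On input L, block {S3,S6,S7,S8,S9,S10,S12,S13} splits into {S3,S6,S9,S10,S13} and {S7,S8,S12}.
On input L, block {S3,S6,S9,S10,S13} splits into {S3,S10,S13} and {S6,S9}.
Stable partition: {S0,S4} | {S3,S10,S13} | {S5,S11} | {S7,S8,S12} | {S6,S9} — 5 equivalence classes.
S6 and S11 end up in different blocks, so they are distinguishable. For instance, the string 'ε' is accepted from only S11.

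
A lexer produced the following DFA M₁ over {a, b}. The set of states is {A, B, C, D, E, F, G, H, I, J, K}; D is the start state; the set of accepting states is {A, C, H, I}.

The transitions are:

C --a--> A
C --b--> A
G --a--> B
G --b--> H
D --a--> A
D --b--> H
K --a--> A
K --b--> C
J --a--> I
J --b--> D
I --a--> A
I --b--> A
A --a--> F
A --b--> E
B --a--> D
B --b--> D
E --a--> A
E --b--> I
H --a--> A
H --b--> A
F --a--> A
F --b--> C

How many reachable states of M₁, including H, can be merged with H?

States {B,G,J,K} cannot be reached from the start state, so discard them.
P0 = {A,C,H,I} | {D,E,F}.
On input a, block {A,C,H,I} splits into {C,H,I} and {A}.
No further refinement is possible. Final partition (3 blocks): {C,H,I} | {D,E,F} | {A}.
State H belongs to the block {C,H,I}, which has 3 states.

3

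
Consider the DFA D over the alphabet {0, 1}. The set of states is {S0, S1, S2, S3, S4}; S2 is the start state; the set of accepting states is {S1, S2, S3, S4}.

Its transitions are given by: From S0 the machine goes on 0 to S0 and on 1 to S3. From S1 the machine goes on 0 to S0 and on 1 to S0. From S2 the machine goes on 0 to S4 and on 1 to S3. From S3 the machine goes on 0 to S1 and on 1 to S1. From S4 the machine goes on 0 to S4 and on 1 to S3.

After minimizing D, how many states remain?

Start with accepting vs non-accepting: {S1,S2,S3,S4} | {S0}.
Refine {S1,S2,S3,S4} on symbol 0: members go to different blocks, giving {S2,S3,S4} and {S1}.
Split {S2,S3,S4} by δ(·,0) → {S2,S4} and {S3}.
Stable partition: {S2,S4} | {S0} | {S1} | {S3} — 4 equivalence classes.

4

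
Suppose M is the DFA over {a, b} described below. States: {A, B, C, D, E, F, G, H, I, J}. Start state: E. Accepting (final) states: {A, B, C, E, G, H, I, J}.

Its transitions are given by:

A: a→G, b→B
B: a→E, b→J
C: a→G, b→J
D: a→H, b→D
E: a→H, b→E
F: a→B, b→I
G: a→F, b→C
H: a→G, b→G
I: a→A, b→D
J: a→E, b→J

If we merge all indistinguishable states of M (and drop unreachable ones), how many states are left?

8

Every state is reachable, so we keep all 10.
P0 = {A,B,C,E,G,H,I,J} | {D,F}.
On input a, block {A,B,C,E,G,H,I,J} splits into {A,B,C,E,H,I,J} and {G}.
Refine {A,B,C,E,H,I,J} on symbol a: members go to different blocks, giving {B,E,I,J} and {A,C,H}.
Refine {B,E,I,J} on symbol a: members go to different blocks, giving {B,J} and {E,I}.
On input a, block {D,F} splits into {D} and {F}.
On input b, block {A,C,H} splits into {A,C} and {H}.
Split {E,I} by δ(·,a) → {E} and {I}.
The partition is now stable with 8 blocks: {B,J} | {D} | {G} | {A,C} | {E} | {F} | {H} | {I}.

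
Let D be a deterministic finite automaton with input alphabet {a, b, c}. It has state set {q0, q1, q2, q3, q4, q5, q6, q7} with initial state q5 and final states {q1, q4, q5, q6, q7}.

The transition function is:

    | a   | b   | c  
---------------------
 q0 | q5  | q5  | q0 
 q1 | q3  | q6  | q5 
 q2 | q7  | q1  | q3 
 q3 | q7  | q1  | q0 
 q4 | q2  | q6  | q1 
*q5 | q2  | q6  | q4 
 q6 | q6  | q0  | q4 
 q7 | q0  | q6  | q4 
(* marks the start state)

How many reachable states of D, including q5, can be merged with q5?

4

All states are reachable from the start state.
Initial partition by acceptance: {q1,q4,q5,q6,q7} | {q0,q2,q3}.
Split {q1,q4,q5,q6,q7} by δ(·,a) → {q1,q4,q5,q7} and {q6}.
No further refinement is possible. Final partition (3 blocks): {q1,q4,q5,q7} | {q0,q2,q3} | {q6}.
The equivalence class containing q5 is {q1,q4,q5,q7}, of size 4.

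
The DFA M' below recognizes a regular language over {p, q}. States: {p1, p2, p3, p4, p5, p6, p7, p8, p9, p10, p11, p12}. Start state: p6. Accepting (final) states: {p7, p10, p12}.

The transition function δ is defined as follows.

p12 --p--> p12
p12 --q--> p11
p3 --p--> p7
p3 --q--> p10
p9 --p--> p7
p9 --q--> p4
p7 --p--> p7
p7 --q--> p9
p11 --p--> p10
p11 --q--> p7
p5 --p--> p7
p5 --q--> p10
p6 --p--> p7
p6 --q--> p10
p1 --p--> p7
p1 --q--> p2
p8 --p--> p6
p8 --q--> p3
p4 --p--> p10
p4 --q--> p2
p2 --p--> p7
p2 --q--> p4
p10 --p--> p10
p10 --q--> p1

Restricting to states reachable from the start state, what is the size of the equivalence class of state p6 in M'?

Reachable states from the start: {p1,p2,p4,p6,p7,p9,p10}. Unreachable: {p3,p5,p8,p11,p12} — drop them.
Initial partition by acceptance: {p7,p10} | {p1,p2,p4,p6,p9}.
Refine {p1,p2,p4,p6,p9} on symbol q: members go to different blocks, giving {p1,p2,p4,p9} and {p6}.
Stable partition: {p7,p10} | {p1,p2,p4,p9} | {p6} — 3 equivalence classes.
The equivalence class containing p6 is {p6}, of size 1.

1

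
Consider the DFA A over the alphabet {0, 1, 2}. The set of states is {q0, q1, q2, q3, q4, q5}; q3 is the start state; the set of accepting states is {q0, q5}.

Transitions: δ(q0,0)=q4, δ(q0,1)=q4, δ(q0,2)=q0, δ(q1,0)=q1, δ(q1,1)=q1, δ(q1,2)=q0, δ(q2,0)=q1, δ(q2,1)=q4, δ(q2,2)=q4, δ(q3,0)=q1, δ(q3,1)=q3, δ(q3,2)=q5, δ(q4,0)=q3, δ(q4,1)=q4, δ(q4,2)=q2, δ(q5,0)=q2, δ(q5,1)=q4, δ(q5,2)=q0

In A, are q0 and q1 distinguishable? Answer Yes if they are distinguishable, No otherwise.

Yes

Initial partition by acceptance: {q0,q5} | {q1,q2,q3,q4}.
Refine {q1,q2,q3,q4} on symbol 2: members go to different blocks, giving {q1,q3} and {q2,q4}.
The partition is now stable with 3 blocks: {q0,q5} | {q1,q3} | {q2,q4}.
q0 and q1 end up in different blocks, so they are distinguishable. For instance, the string 'ε' is accepted from only q0.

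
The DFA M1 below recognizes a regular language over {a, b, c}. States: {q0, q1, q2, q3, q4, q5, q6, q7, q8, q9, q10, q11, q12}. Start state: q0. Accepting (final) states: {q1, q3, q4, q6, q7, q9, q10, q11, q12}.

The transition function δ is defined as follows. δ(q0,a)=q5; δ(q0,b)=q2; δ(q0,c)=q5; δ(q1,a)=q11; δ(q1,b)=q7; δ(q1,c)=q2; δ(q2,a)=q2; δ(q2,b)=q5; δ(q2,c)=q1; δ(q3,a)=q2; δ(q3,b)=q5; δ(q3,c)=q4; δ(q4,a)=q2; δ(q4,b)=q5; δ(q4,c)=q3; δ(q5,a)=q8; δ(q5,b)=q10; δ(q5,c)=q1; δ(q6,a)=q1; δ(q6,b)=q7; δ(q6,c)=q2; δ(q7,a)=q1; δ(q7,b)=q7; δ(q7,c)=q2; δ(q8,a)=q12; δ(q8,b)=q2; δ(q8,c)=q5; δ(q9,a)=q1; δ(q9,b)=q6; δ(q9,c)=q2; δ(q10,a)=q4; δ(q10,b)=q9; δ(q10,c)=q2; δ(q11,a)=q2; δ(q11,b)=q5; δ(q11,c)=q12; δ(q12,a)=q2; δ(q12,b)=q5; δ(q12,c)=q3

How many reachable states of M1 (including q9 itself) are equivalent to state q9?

Every state is reachable, so we keep all 13.
Initial partition by acceptance: {q1,q3,q4,q6,q7,q9,q10,q11,q12} | {q0,q2,q5,q8}.
Refine {q1,q3,q4,q6,q7,q9,q10,q11,q12} on symbol a: members go to different blocks, giving {q1,q6,q7,q9,q10} and {q3,q4,q11,q12}.
Split {q1,q6,q7,q9,q10} by δ(·,a) → {q6,q7,q9} and {q1,q10}.
On input a, block {q0,q2,q5,q8} splits into {q0,q2,q5} and {q8}.
On input a, block {q0,q2,q5} splits into {q0,q2} and {q5}.
On input a, block {q0,q2} splits into {q0} and {q2}.
Stable partition: {q6,q7,q9} | {q0} | {q3,q4,q11,q12} | {q1,q10} | {q8} | {q5} | {q2} — 7 equivalence classes.
The equivalence class containing q9 is {q6,q7,q9}, of size 3.

3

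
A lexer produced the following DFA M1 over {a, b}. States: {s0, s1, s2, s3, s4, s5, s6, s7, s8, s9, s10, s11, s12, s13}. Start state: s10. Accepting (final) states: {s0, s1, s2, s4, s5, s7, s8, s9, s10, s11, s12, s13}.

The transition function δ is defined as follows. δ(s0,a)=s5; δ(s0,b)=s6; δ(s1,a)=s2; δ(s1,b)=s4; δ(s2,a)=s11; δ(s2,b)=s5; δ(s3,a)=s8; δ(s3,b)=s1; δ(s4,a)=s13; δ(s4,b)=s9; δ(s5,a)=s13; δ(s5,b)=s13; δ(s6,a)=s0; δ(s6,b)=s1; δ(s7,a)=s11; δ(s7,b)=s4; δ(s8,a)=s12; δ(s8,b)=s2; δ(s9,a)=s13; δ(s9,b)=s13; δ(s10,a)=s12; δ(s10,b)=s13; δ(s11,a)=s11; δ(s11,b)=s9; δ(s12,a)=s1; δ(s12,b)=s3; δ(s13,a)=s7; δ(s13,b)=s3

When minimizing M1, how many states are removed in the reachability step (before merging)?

2

BFS from s10 reaches {s1, s2, s3, s4, s5, s7, s8, s9, s10, s11, s12, s13}; the 2 state(s) s0, s6 are never visited.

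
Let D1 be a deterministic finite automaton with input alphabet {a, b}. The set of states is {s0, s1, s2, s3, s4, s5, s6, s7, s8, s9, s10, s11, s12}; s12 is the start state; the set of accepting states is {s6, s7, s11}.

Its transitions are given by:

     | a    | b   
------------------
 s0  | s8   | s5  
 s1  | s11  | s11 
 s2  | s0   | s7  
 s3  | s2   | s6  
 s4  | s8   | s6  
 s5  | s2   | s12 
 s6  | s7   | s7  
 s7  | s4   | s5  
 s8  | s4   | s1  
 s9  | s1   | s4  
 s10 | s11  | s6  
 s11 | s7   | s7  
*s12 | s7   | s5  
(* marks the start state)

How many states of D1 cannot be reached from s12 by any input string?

No path from s12 leads to s3, s9, s10; the other 10 states are all reachable.

3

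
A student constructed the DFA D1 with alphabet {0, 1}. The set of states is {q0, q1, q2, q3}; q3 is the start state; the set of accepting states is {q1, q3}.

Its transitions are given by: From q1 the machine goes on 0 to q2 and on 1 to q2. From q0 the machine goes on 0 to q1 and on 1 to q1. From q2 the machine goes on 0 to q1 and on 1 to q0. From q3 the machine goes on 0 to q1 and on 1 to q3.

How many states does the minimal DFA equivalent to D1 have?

4

Initial partition by acceptance: {q1,q3} | {q0,q2}.
Split {q1,q3} by δ(·,0) → {q1} and {q3}.
On input 1, block {q0,q2} splits into {q0} and {q2}.
No further refinement is possible. Final partition (4 blocks): {q1} | {q0} | {q3} | {q2}.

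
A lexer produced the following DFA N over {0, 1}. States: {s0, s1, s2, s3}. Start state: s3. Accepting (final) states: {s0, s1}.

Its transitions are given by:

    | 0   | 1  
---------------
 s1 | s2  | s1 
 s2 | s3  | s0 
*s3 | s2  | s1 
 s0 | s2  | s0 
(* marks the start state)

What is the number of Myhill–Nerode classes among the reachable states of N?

2

Every state is reachable, so we keep all 4.
Initial partition by acceptance: {s0,s1} | {s2,s3}.
The partition is now stable with 2 blocks: {s0,s1} | {s2,s3}.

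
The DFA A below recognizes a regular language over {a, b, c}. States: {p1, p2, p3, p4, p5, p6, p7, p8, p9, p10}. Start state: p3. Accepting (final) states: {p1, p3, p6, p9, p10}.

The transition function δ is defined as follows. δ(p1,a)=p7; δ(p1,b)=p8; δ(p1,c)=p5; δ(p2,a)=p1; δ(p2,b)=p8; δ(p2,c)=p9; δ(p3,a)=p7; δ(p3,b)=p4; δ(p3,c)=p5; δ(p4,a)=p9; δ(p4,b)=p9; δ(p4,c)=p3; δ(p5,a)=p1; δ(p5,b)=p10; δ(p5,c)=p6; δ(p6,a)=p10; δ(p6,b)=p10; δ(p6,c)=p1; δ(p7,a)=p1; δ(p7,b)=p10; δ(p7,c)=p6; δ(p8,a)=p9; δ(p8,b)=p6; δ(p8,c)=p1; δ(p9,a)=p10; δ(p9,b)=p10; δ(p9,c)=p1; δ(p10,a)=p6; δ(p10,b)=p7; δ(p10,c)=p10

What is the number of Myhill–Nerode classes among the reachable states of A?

5

Reachable states from the start: {p1,p3,p4,p5,p6,p7,p8,p9,p10}. Unreachable: {p2} — drop them.
Start with accepting vs non-accepting: {p1,p3,p6,p9,p10} | {p4,p5,p7,p8}.
Refine {p1,p3,p6,p9,p10} on symbol a: members go to different blocks, giving {p6,p9,p10} and {p1,p3}.
On input b, block {p6,p9,p10} splits into {p6,p9} and {p10}.
Split {p4,p5,p7,p8} by δ(·,a) → {p4,p8} and {p5,p7}.
The partition is now stable with 5 blocks: {p6,p9} | {p4,p8} | {p1,p3} | {p10} | {p5,p7}.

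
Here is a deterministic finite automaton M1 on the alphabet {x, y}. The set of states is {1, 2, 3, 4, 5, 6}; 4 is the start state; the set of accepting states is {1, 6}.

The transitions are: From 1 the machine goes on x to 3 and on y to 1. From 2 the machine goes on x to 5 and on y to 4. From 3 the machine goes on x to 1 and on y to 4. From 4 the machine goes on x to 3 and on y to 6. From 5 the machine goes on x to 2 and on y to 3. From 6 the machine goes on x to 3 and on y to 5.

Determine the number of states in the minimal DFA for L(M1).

6

Start with accepting vs non-accepting: {1,6} | {2,3,4,5}.
Split {1,6} by δ(·,y) → {1} and {6}.
On input x, block {2,3,4,5} splits into {2,4,5} and {3}.
Split {2,4,5} by δ(·,x) → {2,5} and {4}.
Refine {2,5} on symbol y: members go to different blocks, giving {2} and {5}.
The partition is now stable with 6 blocks: {1} | {2} | {6} | {3} | {4} | {5}.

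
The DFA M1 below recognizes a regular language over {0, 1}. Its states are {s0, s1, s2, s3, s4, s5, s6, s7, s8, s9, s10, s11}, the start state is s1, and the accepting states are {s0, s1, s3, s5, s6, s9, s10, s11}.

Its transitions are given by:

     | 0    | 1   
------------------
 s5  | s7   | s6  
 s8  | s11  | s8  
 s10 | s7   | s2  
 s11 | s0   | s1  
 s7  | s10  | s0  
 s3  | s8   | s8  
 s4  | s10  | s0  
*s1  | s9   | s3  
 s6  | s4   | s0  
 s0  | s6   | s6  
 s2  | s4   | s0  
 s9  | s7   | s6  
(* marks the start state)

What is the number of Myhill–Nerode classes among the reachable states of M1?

10

Reachable states from the start: {s0,s1,s2,s3,s4,s6,s7,s8,s9,s10,s11}. Unreachable: {s5} — drop them.
Initial partition by acceptance: {s0,s1,s3,s6,s9,s10,s11} | {s2,s4,s7,s8}.
Refine {s0,s1,s3,s6,s9,s10,s11} on symbol 0: members go to different blocks, giving {s3,s6,s9,s10} and {s0,s1,s11}.
Split {s3,s6,s9,s10} by δ(·,1) → {s3,s10} and {s6} and {s9}.
Refine {s2,s4,s7,s8} on symbol 0: members go to different blocks, giving {s4,s7} and {s2} and {s8}.
Refine {s3,s10} on symbol 0: members go to different blocks, giving {s3} and {s10}.
On input 0, block {s0,s1,s11} splits into {s0} and {s1} and {s11}.
Stable partition: {s3} | {s4,s7} | {s0} | {s6} | {s9} | {s2} | {s8} | {s10} | {s1} | {s11} — 10 equivalence classes.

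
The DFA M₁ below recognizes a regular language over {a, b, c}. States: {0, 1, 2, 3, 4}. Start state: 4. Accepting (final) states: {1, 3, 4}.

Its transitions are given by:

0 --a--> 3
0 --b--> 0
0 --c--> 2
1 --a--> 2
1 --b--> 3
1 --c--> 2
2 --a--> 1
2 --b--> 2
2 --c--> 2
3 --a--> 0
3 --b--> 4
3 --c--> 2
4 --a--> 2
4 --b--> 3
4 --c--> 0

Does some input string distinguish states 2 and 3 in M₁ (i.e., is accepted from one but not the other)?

Yes

All states are reachable from the start state.
Initial partition by acceptance: {1,3,4} | {0,2}.
The partition is now stable with 2 blocks: {1,3,4} | {0,2}.
2 and 3 end up in different blocks, so they are distinguishable. For instance, the string 'ε' is accepted from only 3.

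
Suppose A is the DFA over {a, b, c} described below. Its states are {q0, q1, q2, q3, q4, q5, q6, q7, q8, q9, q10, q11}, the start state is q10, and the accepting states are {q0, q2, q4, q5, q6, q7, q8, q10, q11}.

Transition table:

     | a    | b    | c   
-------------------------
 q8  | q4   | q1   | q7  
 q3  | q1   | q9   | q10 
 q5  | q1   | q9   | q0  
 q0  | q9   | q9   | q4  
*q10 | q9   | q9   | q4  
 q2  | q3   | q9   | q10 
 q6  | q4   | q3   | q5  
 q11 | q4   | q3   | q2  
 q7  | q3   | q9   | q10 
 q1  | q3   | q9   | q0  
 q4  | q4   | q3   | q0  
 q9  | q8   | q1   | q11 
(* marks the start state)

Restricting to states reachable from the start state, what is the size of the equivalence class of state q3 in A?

States {q5,q6} cannot be reached from the start state, so discard them.
Initial partition by acceptance: {q0,q2,q4,q7,q8,q10,q11} | {q1,q3,q9}.
On input a, block {q0,q2,q4,q7,q8,q10,q11} splits into {q0,q2,q7,q10} and {q4,q8,q11}.
Refine {q0,q2,q7,q10} on symbol c: members go to different blocks, giving {q0,q10} and {q2,q7}.
On input a, block {q1,q3,q9} splits into {q1,q3} and {q9}.
On input c, block {q4,q8,q11} splits into {q8,q11} and {q4}.
Stable partition: {q0,q10} | {q1,q3} | {q8,q11} | {q2,q7} | {q9} | {q4} — 6 equivalence classes.
State q3 belongs to the block {q1,q3}, which has 2 states.

2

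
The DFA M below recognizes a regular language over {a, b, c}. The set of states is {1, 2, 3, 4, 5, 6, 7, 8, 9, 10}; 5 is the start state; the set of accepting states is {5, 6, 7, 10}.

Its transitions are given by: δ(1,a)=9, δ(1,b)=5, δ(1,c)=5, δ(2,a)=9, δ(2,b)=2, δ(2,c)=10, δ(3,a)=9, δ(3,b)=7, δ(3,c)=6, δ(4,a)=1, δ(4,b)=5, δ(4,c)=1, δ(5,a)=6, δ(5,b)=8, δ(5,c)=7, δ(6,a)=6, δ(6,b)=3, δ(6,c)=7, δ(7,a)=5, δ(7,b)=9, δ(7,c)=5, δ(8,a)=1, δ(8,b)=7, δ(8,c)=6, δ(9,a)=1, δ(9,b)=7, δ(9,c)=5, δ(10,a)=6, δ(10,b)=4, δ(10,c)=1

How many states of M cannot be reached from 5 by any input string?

No path from 5 leads to 2, 4, 10; the other 7 states are all reachable.

3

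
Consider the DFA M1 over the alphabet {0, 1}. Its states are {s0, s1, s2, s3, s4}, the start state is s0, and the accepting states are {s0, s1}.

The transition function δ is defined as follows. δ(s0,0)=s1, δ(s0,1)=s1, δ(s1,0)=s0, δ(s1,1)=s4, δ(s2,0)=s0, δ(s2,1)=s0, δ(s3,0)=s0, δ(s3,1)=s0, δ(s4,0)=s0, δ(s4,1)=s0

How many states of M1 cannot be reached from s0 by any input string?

No path from s0 leads to s2, s3; the other 3 states are all reachable.

2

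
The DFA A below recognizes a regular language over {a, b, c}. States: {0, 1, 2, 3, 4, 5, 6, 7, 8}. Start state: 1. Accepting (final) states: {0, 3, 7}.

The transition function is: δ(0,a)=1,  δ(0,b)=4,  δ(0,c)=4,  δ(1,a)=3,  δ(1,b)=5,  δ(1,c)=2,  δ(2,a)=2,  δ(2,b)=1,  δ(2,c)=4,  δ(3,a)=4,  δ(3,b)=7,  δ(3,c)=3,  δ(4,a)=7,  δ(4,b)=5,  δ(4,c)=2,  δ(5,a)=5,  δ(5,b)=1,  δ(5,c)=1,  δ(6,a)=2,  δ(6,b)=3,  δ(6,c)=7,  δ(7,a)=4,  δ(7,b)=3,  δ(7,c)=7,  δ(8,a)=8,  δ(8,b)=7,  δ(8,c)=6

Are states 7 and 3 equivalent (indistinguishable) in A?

First remove the unreachable states {0,6,8}; 6 states remain.
P0 = {3,7} | {1,2,4,5}.
Split {1,2,4,5} by δ(·,a) → {1,4} and {2,5}.
Stable partition: {3,7} | {1,4} | {2,5} — 3 equivalence classes.
7 and 3 lie in the same block of the stable partition, so they are equivalent — no string distinguishes them.

Yes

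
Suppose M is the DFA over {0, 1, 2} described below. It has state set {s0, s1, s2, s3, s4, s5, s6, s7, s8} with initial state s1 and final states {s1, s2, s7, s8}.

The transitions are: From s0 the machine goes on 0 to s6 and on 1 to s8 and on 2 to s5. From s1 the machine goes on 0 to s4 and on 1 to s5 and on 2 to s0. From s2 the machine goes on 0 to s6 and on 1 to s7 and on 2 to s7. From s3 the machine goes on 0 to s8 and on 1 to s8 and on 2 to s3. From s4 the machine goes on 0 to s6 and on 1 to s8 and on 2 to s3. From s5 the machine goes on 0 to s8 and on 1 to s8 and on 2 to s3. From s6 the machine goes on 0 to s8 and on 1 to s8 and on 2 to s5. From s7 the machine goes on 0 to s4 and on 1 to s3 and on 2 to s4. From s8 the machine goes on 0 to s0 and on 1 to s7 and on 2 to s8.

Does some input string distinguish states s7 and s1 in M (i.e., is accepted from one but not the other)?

No

Reachable states from the start: {s0,s1,s3,s4,s5,s6,s7,s8}. Unreachable: {s2} — drop them.
Initial partition by acceptance: {s1,s7,s8} | {s0,s3,s4,s5,s6}.
On input 1, block {s1,s7,s8} splits into {s1,s7} and {s8}.
On input 0, block {s0,s3,s4,s5,s6} splits into {s3,s5,s6} and {s0,s4}.
The partition is now stable with 4 blocks: {s1,s7} | {s3,s5,s6} | {s8} | {s0,s4}.
s7 and s1 lie in the same block of the stable partition, so they are equivalent — no string distinguishes them.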